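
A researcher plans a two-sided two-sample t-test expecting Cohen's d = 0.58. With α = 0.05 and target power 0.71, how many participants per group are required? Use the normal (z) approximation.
n = 38 per group

Sample size formula (two-sample t-test, normal approximation):
n = 2 · ((z_{α/2} + z_β) / d)²

z_{α/2} = 1.960 (for α = 0.05, two-sided)
z_β = 0.553 (for power = 0.71)
d = 0.58

n = 2 · ((1.960 + 0.553) / 0.58)²
n = 2 · (4.333)²
n ≈ 37.55
Round up to the next whole number: n = 38 per group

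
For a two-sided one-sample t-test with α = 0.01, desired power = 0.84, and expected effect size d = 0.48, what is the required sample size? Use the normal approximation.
n = 56

Sample size formula (one-sample t-test, normal approximation):
n = ((z_{α/2} + z_β) / d)²

z_{α/2} = 2.576 (for α = 0.01, two-sided)
z_β = 0.994 (for power = 0.84)
d = 0.48

n = ((2.576 + 0.994) / 0.48)²
n = (7.438)²
n ≈ 55.32
Round up to the next whole number: n = 56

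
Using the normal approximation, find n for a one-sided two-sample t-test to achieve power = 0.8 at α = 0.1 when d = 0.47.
n = 41 per group

Sample size formula (two-sample t-test, normal approximation):
n = 2 · ((z_α + z_β) / d)²

z_α = 1.282 (for α = 0.1, one-sided)
z_β = 0.842 (for power = 0.8)
d = 0.47

n = 2 · ((1.282 + 0.842) / 0.47)²
n = 2 · (4.519)²
n ≈ 40.84
Round up to the next whole number: n = 41 per group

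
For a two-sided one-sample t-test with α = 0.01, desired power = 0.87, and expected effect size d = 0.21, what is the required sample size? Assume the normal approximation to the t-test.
n = 311

Sample size formula (one-sample t-test, normal approximation):
n = ((z_{α/2} + z_β) / d)²

z_{α/2} = 2.576 (for α = 0.01, two-sided)
z_β = 1.126 (for power = 0.87)
d = 0.21

n = ((2.576 + 1.126) / 0.21)²
n = (17.629)²
n ≈ 310.78
Round up to the next whole number: n = 311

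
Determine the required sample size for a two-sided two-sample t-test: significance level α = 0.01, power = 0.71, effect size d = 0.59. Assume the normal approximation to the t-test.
n = 57 per group

Sample size formula (two-sample t-test, normal approximation):
n = 2 · ((z_{α/2} + z_β) / d)²

z_{α/2} = 2.576 (for α = 0.01, two-sided)
z_β = 0.553 (for power = 0.71)
d = 0.59

n = 2 · ((2.576 + 0.553) / 0.59)²
n = 2 · (5.303)²
n ≈ 56.24
Round up to the next whole number: n = 57 per group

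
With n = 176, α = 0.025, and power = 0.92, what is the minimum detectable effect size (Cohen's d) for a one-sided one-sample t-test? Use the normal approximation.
d ≈ 0.25

Minimum detectable effect (one-sample t-test, normal approximation):
d = (z_α + z_β) / √n
d = (1.960 + 1.405) / √176
d = 3.365 / 13.266
d ≈ 0.25

By Cohen's convention (0.2 small / 0.5 medium / 0.8 large): small effect.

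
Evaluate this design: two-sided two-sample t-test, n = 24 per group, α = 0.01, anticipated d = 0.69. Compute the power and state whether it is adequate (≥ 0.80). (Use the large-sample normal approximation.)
Power ≈ 0.43; the study is underpowered (power < 0.80)

Power calculation (two-sample t-test, normal approximation):
z_β = d · √(n/2) - z_{α/2}
z_β = 0.69 · √(24/2) - 2.576
z_β = 0.69 · 3.464 - 2.576
z_β = -0.186

Power = Φ(z_β) = Φ(-0.186) ≈ 0.426

Effect size d = 0.69 is medium by Cohen's convention (0.2/0.5/0.8).

Threshold: power ≥ 0.80 is conventionally adequate.
Power ≈ 0.43 → the study is underpowered (power < 0.80).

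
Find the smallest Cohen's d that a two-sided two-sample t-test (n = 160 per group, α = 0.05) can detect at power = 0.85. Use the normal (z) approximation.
d ≈ 0.34

Minimum detectable effect (two-sample t-test, normal approximation):
d = (z_{α/2} + z_β) / √(n/2)
d = (1.960 + 1.036) / √(160/2)
d = 2.996 / 8.944
d ≈ 0.34

By Cohen's convention (0.2 small / 0.5 medium / 0.8 large): small effect.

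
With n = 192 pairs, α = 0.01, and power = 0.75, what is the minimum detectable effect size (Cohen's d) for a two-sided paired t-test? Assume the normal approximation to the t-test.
d ≈ 0.23

Minimum detectable effect (paired t-test, normal approximation):
d = (z_{α/2} + z_β) / √n
d = (2.576 + 0.674) / √192
d = 3.250 / 13.856
d ≈ 0.23

By Cohen's convention (0.2 small / 0.5 medium / 0.8 large): small effect.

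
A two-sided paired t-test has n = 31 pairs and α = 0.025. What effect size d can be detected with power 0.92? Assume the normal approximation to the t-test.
d ≈ 0.65

Minimum detectable effect (paired t-test, normal approximation):
d = (z_{α/2} + z_β) / √n
d = (2.241 + 1.405) / √31
d = 3.646 / 5.568
d ≈ 0.65

By Cohen's convention (0.2 small / 0.5 medium / 0.8 large): medium effect.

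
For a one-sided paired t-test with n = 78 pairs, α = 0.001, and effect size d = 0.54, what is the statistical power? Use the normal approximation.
Power ≈ 0.95

Power calculation (paired t-test, normal approximation):
z_β = d · √n - z_α
z_β = 0.54 · √78 - 3.090
z_β = 0.54 · 8.832 - 3.090
z_β = 1.679

Power = Φ(z_β) = Φ(1.679) ≈ 0.953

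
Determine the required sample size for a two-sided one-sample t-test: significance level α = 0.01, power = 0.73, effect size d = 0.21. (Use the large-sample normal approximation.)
n = 231

Sample size formula (one-sample t-test, normal approximation):
n = ((z_{α/2} + z_β) / d)²

z_{α/2} = 2.576 (for α = 0.01, two-sided)
z_β = 0.613 (for power = 0.73)
d = 0.21

n = ((2.576 + 0.613) / 0.21)²
n = (15.186)²
n ≈ 230.61
Round up to the next whole number: n = 231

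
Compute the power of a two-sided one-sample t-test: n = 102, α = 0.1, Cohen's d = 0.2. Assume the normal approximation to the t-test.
Power ≈ 0.65

Power calculation (one-sample t-test, normal approximation):
z_β = d · √n - z_{α/2}
z_β = 0.2 · √102 - 1.645
z_β = 0.2 · 10.100 - 1.645
z_β = 0.375

Power = Φ(z_β) = Φ(0.375) ≈ 0.646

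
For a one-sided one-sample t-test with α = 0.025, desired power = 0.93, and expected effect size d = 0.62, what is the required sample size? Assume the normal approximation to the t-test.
n = 31

Sample size formula (one-sample t-test, normal approximation):
n = ((z_α + z_β) / d)²

z_α = 1.960 (for α = 0.025, one-sided)
z_β = 1.476 (for power = 0.93)
d = 0.62

n = ((1.960 + 1.476) / 0.62)²
n = (5.542)²
n ≈ 30.71
Round up to the next whole number: n = 31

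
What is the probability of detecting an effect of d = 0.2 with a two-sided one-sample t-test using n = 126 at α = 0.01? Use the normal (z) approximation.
Power ≈ 0.37

Power calculation (one-sample t-test, normal approximation):
z_β = d · √n - z_{α/2}
z_β = 0.2 · √126 - 2.576
z_β = 0.2 · 11.225 - 2.576
z_β = -0.331

Power = Φ(z_β) = Φ(-0.331) ≈ 0.370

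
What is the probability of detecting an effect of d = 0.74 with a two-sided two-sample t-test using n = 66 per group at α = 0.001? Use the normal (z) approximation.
Power ≈ 0.83

Power calculation (two-sample t-test, normal approximation):
z_β = d · √(n/2) - z_{α/2}
z_β = 0.74 · √(66/2) - 3.291
z_β = 0.74 · 5.745 - 3.291
z_β = 0.960

Power = Φ(z_β) = Φ(0.960) ≈ 0.832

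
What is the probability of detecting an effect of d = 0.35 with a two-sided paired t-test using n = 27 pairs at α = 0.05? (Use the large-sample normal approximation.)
Power ≈ 0.44

Power calculation (paired t-test, normal approximation):
z_β = d · √n - z_{α/2}
z_β = 0.35 · √27 - 1.960
z_β = 0.35 · 5.196 - 1.960
z_β = -0.141

Power = Φ(z_β) = Φ(-0.141) ≈ 0.444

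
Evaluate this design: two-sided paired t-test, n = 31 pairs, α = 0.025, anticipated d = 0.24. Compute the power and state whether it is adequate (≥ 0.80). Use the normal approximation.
Power ≈ 0.18; the study is underpowered (power < 0.80)

Power calculation (paired t-test, normal approximation):
z_β = d · √n - z_{α/2}
z_β = 0.24 · √31 - 2.241
z_β = 0.24 · 5.568 - 2.241
z_β = -0.905

Power = Φ(z_β) = Φ(-0.905) ≈ 0.183

Effect size d = 0.24 is small by Cohen's convention (0.2/0.5/0.8).

Threshold: power ≥ 0.80 is conventionally adequate.
Power ≈ 0.18 → the study is underpowered (power < 0.80).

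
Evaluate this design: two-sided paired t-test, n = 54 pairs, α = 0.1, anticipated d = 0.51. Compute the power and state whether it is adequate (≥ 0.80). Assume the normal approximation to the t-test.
Power ≈ 0.98; the study is adequately powered (power ≥ 0.80)

Power calculation (paired t-test, normal approximation):
z_β = d · √n - z_{α/2}
z_β = 0.51 · √54 - 1.645
z_β = 0.51 · 7.348 - 1.645
z_β = 2.103

Power = Φ(z_β) = Φ(2.103) ≈ 0.982

Effect size d = 0.51 is medium by Cohen's convention (0.2/0.5/0.8).

Threshold: power ≥ 0.80 is conventionally adequate.
Power ≈ 0.98 → the study is adequately powered (power ≥ 0.80).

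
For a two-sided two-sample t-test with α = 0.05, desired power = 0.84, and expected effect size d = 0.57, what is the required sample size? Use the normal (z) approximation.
n = 54 per group

Sample size formula (two-sample t-test, normal approximation):
n = 2 · ((z_{α/2} + z_β) / d)²

z_{α/2} = 1.960 (for α = 0.05, two-sided)
z_β = 0.994 (for power = 0.84)
d = 0.57

n = 2 · ((1.960 + 0.994) / 0.57)²
n = 2 · (5.182)²
n ≈ 53.71
Round up to the next whole number: n = 54 per group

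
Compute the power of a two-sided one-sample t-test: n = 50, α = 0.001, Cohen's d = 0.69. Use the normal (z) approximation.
Power ≈ 0.94

Power calculation (one-sample t-test, normal approximation):
z_β = d · √n - z_{α/2}
z_β = 0.69 · √50 - 3.291
z_β = 0.69 · 7.071 - 3.291
z_β = 1.589

Power = Φ(z_β) = Φ(1.589) ≈ 0.944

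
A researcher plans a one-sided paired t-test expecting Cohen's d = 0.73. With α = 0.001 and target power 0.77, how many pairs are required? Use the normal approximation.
n = 28 pairs

Sample size formula (paired t-test, normal approximation):
n = ((z_α + z_β) / d)²

z_α = 3.090 (for α = 0.001, one-sided)
z_β = 0.739 (for power = 0.77)
d = 0.73

n = ((3.090 + 0.739) / 0.73)²
n = (5.245)²
n ≈ 27.51
Round up to the next whole number: n = 28 pairs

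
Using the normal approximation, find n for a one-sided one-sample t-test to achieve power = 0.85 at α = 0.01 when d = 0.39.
n = 75

Sample size formula (one-sample t-test, normal approximation):
n = ((z_α + z_β) / d)²

z_α = 2.326 (for α = 0.01, one-sided)
z_β = 1.036 (for power = 0.85)
d = 0.39

n = ((2.326 + 1.036) / 0.39)²
n = (8.621)²
n ≈ 74.32
Round up to the next whole number: n = 75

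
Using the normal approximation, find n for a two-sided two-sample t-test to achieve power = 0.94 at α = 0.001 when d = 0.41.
n = 280 per group

Sample size formula (two-sample t-test, normal approximation):
n = 2 · ((z_{α/2} + z_β) / d)²

z_{α/2} = 3.291 (for α = 0.001, two-sided)
z_β = 1.555 (for power = 0.94)
d = 0.41

n = 2 · ((3.291 + 1.555) / 0.41)²
n = 2 · (11.820)²
n ≈ 279.42
Round up to the next whole number: n = 280 per group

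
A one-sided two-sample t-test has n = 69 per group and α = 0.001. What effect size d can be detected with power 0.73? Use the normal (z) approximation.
d ≈ 0.63

Minimum detectable effect (two-sample t-test, normal approximation):
d = (z_α + z_β) / √(n/2)
d = (3.090 + 0.613) / √(69/2)
d = 3.703 / 5.874
d ≈ 0.63

By Cohen's convention (0.2 small / 0.5 medium / 0.8 large): medium effect.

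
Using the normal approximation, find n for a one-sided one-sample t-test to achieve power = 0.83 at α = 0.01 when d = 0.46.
n = 51

Sample size formula (one-sample t-test, normal approximation):
n = ((z_α + z_β) / d)²

z_α = 2.326 (for α = 0.01, one-sided)
z_β = 0.954 (for power = 0.83)
d = 0.46

n = ((2.326 + 0.954) / 0.46)²
n = (7.130)²
n ≈ 50.84
Round up to the next whole number: n = 51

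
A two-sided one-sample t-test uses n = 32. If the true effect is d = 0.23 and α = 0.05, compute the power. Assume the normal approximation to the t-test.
Power ≈ 0.25

Power calculation (one-sample t-test, normal approximation):
z_β = d · √n - z_{α/2}
z_β = 0.23 · √32 - 1.960
z_β = 0.23 · 5.657 - 1.960
z_β = -0.659

Power = Φ(z_β) = Φ(-0.659) ≈ 0.255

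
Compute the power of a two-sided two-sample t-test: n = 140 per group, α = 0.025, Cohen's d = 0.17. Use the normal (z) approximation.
Power ≈ 0.21

Power calculation (two-sample t-test, normal approximation):
z_β = d · √(n/2) - z_{α/2}
z_β = 0.17 · √(140/2) - 2.241
z_β = 0.17 · 8.367 - 2.241
z_β = -0.819

Power = Φ(z_β) = Φ(-0.819) ≈ 0.206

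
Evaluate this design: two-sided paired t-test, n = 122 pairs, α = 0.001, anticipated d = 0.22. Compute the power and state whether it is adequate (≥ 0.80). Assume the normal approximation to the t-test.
Power ≈ 0.19; the study is underpowered (power < 0.80)

Power calculation (paired t-test, normal approximation):
z_β = d · √n - z_{α/2}
z_β = 0.22 · √122 - 3.291
z_β = 0.22 · 11.045 - 3.291
z_β = -0.861

Power = Φ(z_β) = Φ(-0.861) ≈ 0.195

Effect size d = 0.22 is small by Cohen's convention (0.2/0.5/0.8).

Threshold: power ≥ 0.80 is conventionally adequate.
Power ≈ 0.19 → the study is underpowered (power < 0.80).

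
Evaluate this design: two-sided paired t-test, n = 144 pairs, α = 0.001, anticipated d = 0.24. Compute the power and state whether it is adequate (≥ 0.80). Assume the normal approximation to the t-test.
Power ≈ 0.34; the study is underpowered (power < 0.80)

Power calculation (paired t-test, normal approximation):
z_β = d · √n - z_{α/2}
z_β = 0.24 · √144 - 3.291
z_β = 0.24 · 12.000 - 3.291
z_β = -0.411

Power = Φ(z_β) = Φ(-0.411) ≈ 0.341

Effect size d = 0.24 is small by Cohen's convention (0.2/0.5/0.8).

Threshold: power ≥ 0.80 is conventionally adequate.
Power ≈ 0.34 → the study is underpowered (power < 0.80).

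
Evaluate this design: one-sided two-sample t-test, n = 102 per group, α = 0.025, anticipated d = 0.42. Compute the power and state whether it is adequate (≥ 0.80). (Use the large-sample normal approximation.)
Power ≈ 0.85; the study is adequately powered (power ≥ 0.80)

Power calculation (two-sample t-test, normal approximation):
z_β = d · √(n/2) - z_α
z_β = 0.42 · √(102/2) - 1.960
z_β = 0.42 · 7.141 - 1.960
z_β = 1.039

Power = Φ(z_β) = Φ(1.039) ≈ 0.851

Effect size d = 0.42 is small by Cohen's convention (0.2/0.5/0.8).

Threshold: power ≥ 0.80 is conventionally adequate.
Power ≈ 0.85 → the study is adequately powered (power ≥ 0.80).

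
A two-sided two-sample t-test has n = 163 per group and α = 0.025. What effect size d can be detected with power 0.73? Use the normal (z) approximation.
d ≈ 0.32

Minimum detectable effect (two-sample t-test, normal approximation):
d = (z_{α/2} + z_β) / √(n/2)
d = (2.241 + 0.613) / √(163/2)
d = 2.854 / 9.028
d ≈ 0.32

By Cohen's convention (0.2 small / 0.5 medium / 0.8 large): small effect.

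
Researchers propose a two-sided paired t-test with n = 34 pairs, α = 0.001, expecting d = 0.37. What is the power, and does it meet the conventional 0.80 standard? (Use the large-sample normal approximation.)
Power ≈ 0.13; the study is underpowered (power < 0.80)

Power calculation (paired t-test, normal approximation):
z_β = d · √n - z_{α/2}
z_β = 0.37 · √34 - 3.291
z_β = 0.37 · 5.831 - 3.291
z_β = -1.133

Power = Φ(z_β) = Φ(-1.133) ≈ 0.129

Effect size d = 0.37 is small by Cohen's convention (0.2/0.5/0.8).

Threshold: power ≥ 0.80 is conventionally adequate.
Power ≈ 0.13 → the study is underpowered (power < 0.80).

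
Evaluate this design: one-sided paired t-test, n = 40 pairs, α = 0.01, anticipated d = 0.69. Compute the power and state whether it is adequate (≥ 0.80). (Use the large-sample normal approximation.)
Power ≈ 0.98; the study is adequately powered (power ≥ 0.80)

Power calculation (paired t-test, normal approximation):
z_β = d · √n - z_α
z_β = 0.69 · √40 - 2.326
z_β = 0.69 · 6.325 - 2.326
z_β = 2.038

Power = Φ(z_β) = Φ(2.038) ≈ 0.979

Effect size d = 0.69 is medium by Cohen's convention (0.2/0.5/0.8).

Threshold: power ≥ 0.80 is conventionally adequate.
Power ≈ 0.98 → the study is adequately powered (power ≥ 0.80).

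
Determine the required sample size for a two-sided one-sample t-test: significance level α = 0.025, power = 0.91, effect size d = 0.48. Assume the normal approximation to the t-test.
n = 56

Sample size formula (one-sample t-test, normal approximation):
n = ((z_{α/2} + z_β) / d)²

z_{α/2} = 2.241 (for α = 0.025, two-sided)
z_β = 1.341 (for power = 0.91)
d = 0.48

n = ((2.241 + 1.341) / 0.48)²
n = (7.463)²
n ≈ 55.70
Round up to the next whole number: n = 56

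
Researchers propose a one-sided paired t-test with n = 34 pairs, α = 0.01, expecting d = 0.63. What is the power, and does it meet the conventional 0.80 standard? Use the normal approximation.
Power ≈ 0.91; the study is adequately powered (power ≥ 0.80)

Power calculation (paired t-test, normal approximation):
z_β = d · √n - z_α
z_β = 0.63 · √34 - 2.326
z_β = 0.63 · 5.831 - 2.326
z_β = 1.347

Power = Φ(z_β) = Φ(1.347) ≈ 0.911

Effect size d = 0.63 is medium by Cohen's convention (0.2/0.5/0.8).

Threshold: power ≥ 0.80 is conventionally adequate.
Power ≈ 0.91 → the study is adequately powered (power ≥ 0.80).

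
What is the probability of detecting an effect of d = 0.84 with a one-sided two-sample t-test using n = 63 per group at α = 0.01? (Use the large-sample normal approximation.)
Power ≈ 0.99

Power calculation (two-sample t-test, normal approximation):
z_β = d · √(n/2) - z_α
z_β = 0.84 · √(63/2) - 2.326
z_β = 0.84 · 5.612 - 2.326
z_β = 2.388

Power = Φ(z_β) = Φ(2.388) ≈ 0.992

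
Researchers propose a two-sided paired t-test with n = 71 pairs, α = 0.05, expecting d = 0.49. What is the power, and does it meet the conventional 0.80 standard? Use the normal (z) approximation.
Power ≈ 0.98; the study is adequately powered (power ≥ 0.80)

Power calculation (paired t-test, normal approximation):
z_β = d · √n - z_{α/2}
z_β = 0.49 · √71 - 1.960
z_β = 0.49 · 8.426 - 1.960
z_β = 2.169

Power = Φ(z_β) = Φ(2.169) ≈ 0.985

Effect size d = 0.49 is small by Cohen's convention (0.2/0.5/0.8).

Threshold: power ≥ 0.80 is conventionally adequate.
Power ≈ 0.98 → the study is adequately powered (power ≥ 0.80).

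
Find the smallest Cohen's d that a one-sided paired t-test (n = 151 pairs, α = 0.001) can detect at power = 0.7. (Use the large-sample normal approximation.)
d ≈ 0.29

Minimum detectable effect (paired t-test, normal approximation):
d = (z_α + z_β) / √n
d = (3.090 + 0.524) / √151
d = 3.615 / 12.288
d ≈ 0.29

By Cohen's convention (0.2 small / 0.5 medium / 0.8 large): small effect.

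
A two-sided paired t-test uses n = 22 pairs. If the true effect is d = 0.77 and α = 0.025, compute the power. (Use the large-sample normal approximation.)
Power ≈ 0.91

Power calculation (paired t-test, normal approximation):
z_β = d · √n - z_{α/2}
z_β = 0.77 · √22 - 2.241
z_β = 0.77 · 4.690 - 2.241
z_β = 1.370

Power = Φ(z_β) = Φ(1.370) ≈ 0.915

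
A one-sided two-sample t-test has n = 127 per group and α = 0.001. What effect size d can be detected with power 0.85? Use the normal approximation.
d ≈ 0.52

Minimum detectable effect (two-sample t-test, normal approximation):
d = (z_α + z_β) / √(n/2)
d = (3.090 + 1.036) / √(127/2)
d = 4.127 / 7.969
d ≈ 0.52

By Cohen's convention (0.2 small / 0.5 medium / 0.8 large): medium effect.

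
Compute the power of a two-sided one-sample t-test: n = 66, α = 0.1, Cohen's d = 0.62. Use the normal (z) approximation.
Power ≈ 1.00

Power calculation (one-sample t-test, normal approximation):
z_β = d · √n - z_{α/2}
z_β = 0.62 · √66 - 1.645
z_β = 0.62 · 8.124 - 1.645
z_β = 3.392

Power = Φ(z_β) = Φ(3.392) ≈ 1.000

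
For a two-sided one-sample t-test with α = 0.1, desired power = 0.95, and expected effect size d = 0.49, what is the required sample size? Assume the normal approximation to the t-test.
n = 46

Sample size formula (one-sample t-test, normal approximation):
n = ((z_{α/2} + z_β) / d)²

z_{α/2} = 1.645 (for α = 0.1, two-sided)
z_β = 1.645 (for power = 0.95)
d = 0.49

n = ((1.645 + 1.645) / 0.49)²
n = (6.714)²
n ≈ 45.08
Round up to the next whole number: n = 46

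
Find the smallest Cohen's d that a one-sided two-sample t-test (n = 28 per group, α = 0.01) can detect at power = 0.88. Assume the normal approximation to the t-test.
d ≈ 0.94

Minimum detectable effect (two-sample t-test, normal approximation):
d = (z_α + z_β) / √(n/2)
d = (2.326 + 1.175) / √(28/2)
d = 3.501 / 3.742
d ≈ 0.94

By Cohen's convention (0.2 small / 0.5 medium / 0.8 large): large effect.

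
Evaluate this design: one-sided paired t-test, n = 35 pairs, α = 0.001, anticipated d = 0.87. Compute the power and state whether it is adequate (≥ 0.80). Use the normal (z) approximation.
Power ≈ 0.98; the study is adequately powered (power ≥ 0.80)

Power calculation (paired t-test, normal approximation):
z_β = d · √n - z_α
z_β = 0.87 · √35 - 3.090
z_β = 0.87 · 5.916 - 3.090
z_β = 2.057

Power = Φ(z_β) = Φ(2.057) ≈ 0.980

Effect size d = 0.87 is large by Cohen's convention (0.2/0.5/0.8).

Threshold: power ≥ 0.80 is conventionally adequate.
Power ≈ 0.98 → the study is adequately powered (power ≥ 0.80).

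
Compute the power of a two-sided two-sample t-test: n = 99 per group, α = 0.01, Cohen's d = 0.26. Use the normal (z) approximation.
Power ≈ 0.23

Power calculation (two-sample t-test, normal approximation):
z_β = d · √(n/2) - z_{α/2}
z_β = 0.26 · √(99/2) - 2.576
z_β = 0.26 · 7.036 - 2.576
z_β = -0.747

Power = Φ(z_β) = Φ(-0.747) ≈ 0.228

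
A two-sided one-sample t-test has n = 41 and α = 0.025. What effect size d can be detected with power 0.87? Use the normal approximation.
d ≈ 0.53

Minimum detectable effect (one-sample t-test, normal approximation):
d = (z_{α/2} + z_β) / √n
d = (2.241 + 1.126) / √41
d = 3.368 / 6.403
d ≈ 0.53

By Cohen's convention (0.2 small / 0.5 medium / 0.8 large): medium effect.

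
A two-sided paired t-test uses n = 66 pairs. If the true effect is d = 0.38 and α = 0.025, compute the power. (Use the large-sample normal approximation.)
Power ≈ 0.80

Power calculation (paired t-test, normal approximation):
z_β = d · √n - z_{α/2}
z_β = 0.38 · √66 - 2.241
z_β = 0.38 · 8.124 - 2.241
z_β = 0.846

Power = Φ(z_β) = Φ(0.846) ≈ 0.801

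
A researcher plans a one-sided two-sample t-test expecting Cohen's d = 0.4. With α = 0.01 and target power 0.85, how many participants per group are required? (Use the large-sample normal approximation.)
n = 142 per group

Sample size formula (two-sample t-test, normal approximation):
n = 2 · ((z_α + z_β) / d)²

z_α = 2.326 (for α = 0.01, one-sided)
z_β = 1.036 (for power = 0.85)
d = 0.4

n = 2 · ((2.326 + 1.036) / 0.4)²
n = 2 · (8.405)²
n ≈ 141.29
Round up to the next whole number: n = 142 per group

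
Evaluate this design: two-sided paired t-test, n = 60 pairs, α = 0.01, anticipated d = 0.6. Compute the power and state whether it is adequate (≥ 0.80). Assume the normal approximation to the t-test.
Power ≈ 0.98; the study is adequately powered (power ≥ 0.80)

Power calculation (paired t-test, normal approximation):
z_β = d · √n - z_{α/2}
z_β = 0.6 · √60 - 2.576
z_β = 0.6 · 7.746 - 2.576
z_β = 2.072

Power = Φ(z_β) = Φ(2.072) ≈ 0.981

Effect size d = 0.6 is medium by Cohen's convention (0.2/0.5/0.8).

Threshold: power ≥ 0.80 is conventionally adequate.
Power ≈ 0.98 → the study is adequately powered (power ≥ 0.80).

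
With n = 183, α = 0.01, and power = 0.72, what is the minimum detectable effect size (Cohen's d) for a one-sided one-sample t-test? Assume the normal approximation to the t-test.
d ≈ 0.22

Minimum detectable effect (one-sample t-test, normal approximation):
d = (z_α + z_β) / √n
d = (2.326 + 0.583) / √183
d = 2.909 / 13.528
d ≈ 0.22

By Cohen's convention (0.2 small / 0.5 medium / 0.8 large): small effect.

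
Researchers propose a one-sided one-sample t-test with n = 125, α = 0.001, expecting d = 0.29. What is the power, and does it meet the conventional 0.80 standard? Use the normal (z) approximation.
Power ≈ 0.56; the study is underpowered (power < 0.80)

Power calculation (one-sample t-test, normal approximation):
z_β = d · √n - z_α
z_β = 0.29 · √125 - 3.090
z_β = 0.29 · 11.180 - 3.090
z_β = 0.152

Power = Φ(z_β) = Φ(0.152) ≈ 0.560

Effect size d = 0.29 is small by Cohen's convention (0.2/0.5/0.8).

Threshold: power ≥ 0.80 is conventionally adequate.
Power ≈ 0.56 → the study is underpowered (power < 0.80).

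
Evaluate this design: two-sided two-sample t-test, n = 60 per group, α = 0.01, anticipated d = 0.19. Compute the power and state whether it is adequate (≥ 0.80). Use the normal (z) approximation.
Power ≈ 0.06; the study is underpowered (power < 0.80)

Power calculation (two-sample t-test, normal approximation):
z_β = d · √(n/2) - z_{α/2}
z_β = 0.19 · √(60/2) - 2.576
z_β = 0.19 · 5.477 - 2.576
z_β = -1.535

Power = Φ(z_β) = Φ(-1.535) ≈ 0.062

Effect size d = 0.19 is very small by Cohen's convention (0.2/0.5/0.8).

Threshold: power ≥ 0.80 is conventionally adequate.
Power ≈ 0.06 → the study is underpowered (power < 0.80).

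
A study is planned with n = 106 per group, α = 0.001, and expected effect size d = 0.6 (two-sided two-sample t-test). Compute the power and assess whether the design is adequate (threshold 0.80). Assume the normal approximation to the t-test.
Power ≈ 0.86; the study is adequately powered (power ≥ 0.80)

Power calculation (two-sample t-test, normal approximation):
z_β = d · √(n/2) - z_{α/2}
z_β = 0.6 · √(106/2) - 3.291
z_β = 0.6 · 7.280 - 3.291
z_β = 1.078

Power = Φ(z_β) = Φ(1.078) ≈ 0.859

Effect size d = 0.6 is medium by Cohen's convention (0.2/0.5/0.8).

Threshold: power ≥ 0.80 is conventionally adequate.
Power ≈ 0.86 → the study is adequately powered (power ≥ 0.80).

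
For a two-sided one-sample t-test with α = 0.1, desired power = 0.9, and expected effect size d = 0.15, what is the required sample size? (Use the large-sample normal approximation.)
n = 381

Sample size formula (one-sample t-test, normal approximation):
n = ((z_{α/2} + z_β) / d)²

z_{α/2} = 1.645 (for α = 0.1, two-sided)
z_β = 1.282 (for power = 0.9)
d = 0.15

n = ((1.645 + 1.282) / 0.15)²
n = (19.513)²
n ≈ 380.76
Round up to the next whole number: n = 381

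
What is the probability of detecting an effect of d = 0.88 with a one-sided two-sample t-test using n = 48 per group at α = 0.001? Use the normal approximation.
Power ≈ 0.89

Power calculation (two-sample t-test, normal approximation):
z_β = d · √(n/2) - z_α
z_β = 0.88 · √(48/2) - 3.090
z_β = 0.88 · 4.899 - 3.090
z_β = 1.221

Power = Φ(z_β) = Φ(1.221) ≈ 0.889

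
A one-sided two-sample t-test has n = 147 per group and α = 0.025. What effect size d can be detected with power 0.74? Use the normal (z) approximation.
d ≈ 0.30

Minimum detectable effect (two-sample t-test, normal approximation):
d = (z_α + z_β) / √(n/2)
d = (1.960 + 0.643) / √(147/2)
d = 2.603 / 8.573
d ≈ 0.30

By Cohen's convention (0.2 small / 0.5 medium / 0.8 large): small effect.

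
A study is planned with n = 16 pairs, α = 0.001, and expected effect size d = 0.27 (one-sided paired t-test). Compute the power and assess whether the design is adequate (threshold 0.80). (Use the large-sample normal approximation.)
Power ≈ 0.02; the study is underpowered (power < 0.80)

Power calculation (paired t-test, normal approximation):
z_β = d · √n - z_α
z_β = 0.27 · √16 - 3.090
z_β = 0.27 · 4.000 - 3.090
z_β = -2.010

Power = Φ(z_β) = Φ(-2.010) ≈ 0.022

Effect size d = 0.27 is small by Cohen's convention (0.2/0.5/0.8).

Threshold: power ≥ 0.80 is conventionally adequate.
Power ≈ 0.02 → the study is underpowered (power < 0.80).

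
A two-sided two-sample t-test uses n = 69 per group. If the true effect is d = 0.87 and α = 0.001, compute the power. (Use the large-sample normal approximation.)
Power ≈ 0.97

Power calculation (two-sample t-test, normal approximation):
z_β = d · √(n/2) - z_{α/2}
z_β = 0.87 · √(69/2) - 3.291
z_β = 0.87 · 5.874 - 3.291
z_β = 1.820

Power = Φ(z_β) = Φ(1.820) ≈ 0.966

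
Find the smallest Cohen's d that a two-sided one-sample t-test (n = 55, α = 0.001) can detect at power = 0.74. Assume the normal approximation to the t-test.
d ≈ 0.53

Minimum detectable effect (one-sample t-test, normal approximation):
d = (z_{α/2} + z_β) / √n
d = (3.291 + 0.643) / √55
d = 3.934 / 7.416
d ≈ 0.53

By Cohen's convention (0.2 small / 0.5 medium / 0.8 large): medium effect.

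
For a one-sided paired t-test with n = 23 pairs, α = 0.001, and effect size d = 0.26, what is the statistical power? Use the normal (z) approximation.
Power ≈ 0.03

Power calculation (paired t-test, normal approximation):
z_β = d · √n - z_α
z_β = 0.26 · √23 - 3.090
z_β = 0.26 · 4.796 - 3.090
z_β = -1.843

Power = Φ(z_β) = Φ(-1.843) ≈ 0.033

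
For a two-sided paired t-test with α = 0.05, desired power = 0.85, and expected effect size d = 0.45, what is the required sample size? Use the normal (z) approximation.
n = 45 pairs

Sample size formula (paired t-test, normal approximation):
n = ((z_{α/2} + z_β) / d)²

z_{α/2} = 1.960 (for α = 0.05, two-sided)
z_β = 1.036 (for power = 0.85)
d = 0.45

n = ((1.960 + 1.036) / 0.45)²
n = (6.658)²
n ≈ 44.33
Round up to the next whole number: n = 45 pairs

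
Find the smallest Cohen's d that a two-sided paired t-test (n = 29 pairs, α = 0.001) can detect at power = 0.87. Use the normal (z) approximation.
d ≈ 0.82

Minimum detectable effect (paired t-test, normal approximation):
d = (z_{α/2} + z_β) / √n
d = (3.291 + 1.126) / √29
d = 4.417 / 5.385
d ≈ 0.82

By Cohen's convention (0.2 small / 0.5 medium / 0.8 large): large effect.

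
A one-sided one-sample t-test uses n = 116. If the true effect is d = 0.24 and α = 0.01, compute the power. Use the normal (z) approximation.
Power ≈ 0.60

Power calculation (one-sample t-test, normal approximation):
z_β = d · √n - z_α
z_β = 0.24 · √116 - 2.326
z_β = 0.24 · 10.770 - 2.326
z_β = 0.259

Power = Φ(z_β) = Φ(0.259) ≈ 0.602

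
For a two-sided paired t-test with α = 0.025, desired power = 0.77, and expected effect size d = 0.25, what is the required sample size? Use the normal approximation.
n = 143 pairs

Sample size formula (paired t-test, normal approximation):
n = ((z_{α/2} + z_β) / d)²

z_{α/2} = 2.241 (for α = 0.025, two-sided)
z_β = 0.739 (for power = 0.77)
d = 0.25

n = ((2.241 + 0.739) / 0.25)²
n = (11.920)²
n ≈ 142.09
Round up to the next whole number: n = 143 pairs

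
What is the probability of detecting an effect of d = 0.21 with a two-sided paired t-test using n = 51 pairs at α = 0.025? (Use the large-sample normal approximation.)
Power ≈ 0.23

Power calculation (paired t-test, normal approximation):
z_β = d · √n - z_{α/2}
z_β = 0.21 · √51 - 2.241
z_β = 0.21 · 7.141 - 2.241
z_β = -0.742

Power = Φ(z_β) = Φ(-0.742) ≈ 0.229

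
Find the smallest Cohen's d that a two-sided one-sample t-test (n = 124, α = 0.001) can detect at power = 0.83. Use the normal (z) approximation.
d ≈ 0.38

Minimum detectable effect (one-sample t-test, normal approximation):
d = (z_{α/2} + z_β) / √n
d = (3.291 + 0.954) / √124
d = 4.245 / 11.136
d ≈ 0.38

By Cohen's convention (0.2 small / 0.5 medium / 0.8 large): small effect.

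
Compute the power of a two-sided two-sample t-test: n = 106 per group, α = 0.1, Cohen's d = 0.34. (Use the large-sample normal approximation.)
Power ≈ 0.80

Power calculation (two-sample t-test, normal approximation):
z_β = d · √(n/2) - z_{α/2}
z_β = 0.34 · √(106/2) - 1.645
z_β = 0.34 · 7.280 - 1.645
z_β = 0.830

Power = Φ(z_β) = Φ(0.830) ≈ 0.797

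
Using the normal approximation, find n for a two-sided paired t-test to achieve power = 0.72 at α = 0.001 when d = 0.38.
n = 104 pairs

Sample size formula (paired t-test, normal approximation):
n = ((z_{α/2} + z_β) / d)²

z_{α/2} = 3.291 (for α = 0.001, two-sided)
z_β = 0.583 (for power = 0.72)
d = 0.38

n = ((3.291 + 0.583) / 0.38)²
n = (10.195)²
n ≈ 103.94
Round up to the next whole number: n = 104 pairs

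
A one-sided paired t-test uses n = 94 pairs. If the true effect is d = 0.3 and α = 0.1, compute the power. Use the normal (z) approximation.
Power ≈ 0.95

Power calculation (paired t-test, normal approximation):
z_β = d · √n - z_α
z_β = 0.3 · √94 - 1.282
z_β = 0.3 · 9.695 - 1.282
z_β = 1.627

Power = Φ(z_β) = Φ(1.627) ≈ 0.948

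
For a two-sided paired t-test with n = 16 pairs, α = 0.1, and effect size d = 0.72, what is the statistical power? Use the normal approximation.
Power ≈ 0.89

Power calculation (paired t-test, normal approximation):
z_β = d · √n - z_{α/2}
z_β = 0.72 · √16 - 1.645
z_β = 0.72 · 4.000 - 1.645
z_β = 1.235

Power = Φ(z_β) = Φ(1.235) ≈ 0.892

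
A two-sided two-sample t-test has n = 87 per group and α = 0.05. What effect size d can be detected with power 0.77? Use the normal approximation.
d ≈ 0.41

Minimum detectable effect (two-sample t-test, normal approximation):
d = (z_{α/2} + z_β) / √(n/2)
d = (1.960 + 0.739) / √(87/2)
d = 2.699 / 6.595
d ≈ 0.41

By Cohen's convention (0.2 small / 0.5 medium / 0.8 large): small effect.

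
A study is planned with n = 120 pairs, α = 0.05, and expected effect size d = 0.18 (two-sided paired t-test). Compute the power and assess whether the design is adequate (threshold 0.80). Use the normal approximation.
Power ≈ 0.50; the study is underpowered (power < 0.80)

Power calculation (paired t-test, normal approximation):
z_β = d · √n - z_{α/2}
z_β = 0.18 · √120 - 1.960
z_β = 0.18 · 10.954 - 1.960
z_β = 0.012

Power = Φ(z_β) = Φ(0.012) ≈ 0.505

Effect size d = 0.18 is very small by Cohen's convention (0.2/0.5/0.8).

Threshold: power ≥ 0.80 is conventionally adequate.
Power ≈ 0.50 → the study is underpowered (power < 0.80).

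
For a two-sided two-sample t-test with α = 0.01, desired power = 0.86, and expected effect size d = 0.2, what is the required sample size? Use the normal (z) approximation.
n = 669 per group

Sample size formula (two-sample t-test, normal approximation):
n = 2 · ((z_{α/2} + z_β) / d)²

z_{α/2} = 2.576 (for α = 0.01, two-sided)
z_β = 1.080 (for power = 0.86)
d = 0.2

n = 2 · ((2.576 + 1.080) / 0.2)²
n = 2 · (18.280)²
n ≈ 668.32
Round up to the next whole number: n = 669 per group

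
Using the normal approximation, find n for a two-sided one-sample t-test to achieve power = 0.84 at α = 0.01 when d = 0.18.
n = 394

Sample size formula (one-sample t-test, normal approximation):
n = ((z_{α/2} + z_β) / d)²

z_{α/2} = 2.576 (for α = 0.01, two-sided)
z_β = 0.994 (for power = 0.84)
d = 0.18

n = ((2.576 + 0.994) / 0.18)²
n = (19.833)²
n ≈ 393.35
Round up to the next whole number: n = 394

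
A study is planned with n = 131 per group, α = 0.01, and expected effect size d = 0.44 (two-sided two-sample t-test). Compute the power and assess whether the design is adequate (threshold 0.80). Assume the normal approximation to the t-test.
Power ≈ 0.84; the study is adequately powered (power ≥ 0.80)

Power calculation (two-sample t-test, normal approximation):
z_β = d · √(n/2) - z_{α/2}
z_β = 0.44 · √(131/2) - 2.576
z_β = 0.44 · 8.093 - 2.576
z_β = 0.985

Power = Φ(z_β) = Φ(0.985) ≈ 0.838

Effect size d = 0.44 is small by Cohen's convention (0.2/0.5/0.8).

Threshold: power ≥ 0.80 is conventionally adequate.
Power ≈ 0.84 → the study is adequately powered (power ≥ 0.80).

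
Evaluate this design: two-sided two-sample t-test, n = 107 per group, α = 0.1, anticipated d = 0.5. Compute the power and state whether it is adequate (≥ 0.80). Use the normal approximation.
Power ≈ 0.98; the study is adequately powered (power ≥ 0.80)

Power calculation (two-sample t-test, normal approximation):
z_β = d · √(n/2) - z_{α/2}
z_β = 0.5 · √(107/2) - 1.645
z_β = 0.5 · 7.314 - 1.645
z_β = 2.012

Power = Φ(z_β) = Φ(2.012) ≈ 0.978

Effect size d = 0.5 is medium by Cohen's convention (0.2/0.5/0.8).

Threshold: power ≥ 0.80 is conventionally adequate.
Power ≈ 0.98 → the study is adequately powered (power ≥ 0.80).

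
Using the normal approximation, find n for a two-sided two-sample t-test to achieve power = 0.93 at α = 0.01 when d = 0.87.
n = 44 per group

Sample size formula (two-sample t-test, normal approximation):
n = 2 · ((z_{α/2} + z_β) / d)²

z_{α/2} = 2.576 (for α = 0.01, two-sided)
z_β = 1.476 (for power = 0.93)
d = 0.87

n = 2 · ((2.576 + 1.476) / 0.87)²
n = 2 · (4.657)²
n ≈ 43.38
Round up to the next whole number: n = 44 per group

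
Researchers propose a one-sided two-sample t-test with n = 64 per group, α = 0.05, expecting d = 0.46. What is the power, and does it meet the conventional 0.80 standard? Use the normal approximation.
Power ≈ 0.83; the study is adequately powered (power ≥ 0.80)

Power calculation (two-sample t-test, normal approximation):
z_β = d · √(n/2) - z_α
z_β = 0.46 · √(64/2) - 1.645
z_β = 0.46 · 5.657 - 1.645
z_β = 0.957

Power = Φ(z_β) = Φ(0.957) ≈ 0.831

Effect size d = 0.46 is small by Cohen's convention (0.2/0.5/0.8).

Threshold: power ≥ 0.80 is conventionally adequate.
Power ≈ 0.83 → the study is adequately powered (power ≥ 0.80).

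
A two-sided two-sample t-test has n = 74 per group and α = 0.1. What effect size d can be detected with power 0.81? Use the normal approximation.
d ≈ 0.41

Minimum detectable effect (two-sample t-test, normal approximation):
d = (z_{α/2} + z_β) / √(n/2)
d = (1.645 + 0.878) / √(74/2)
d = 2.523 / 6.083
d ≈ 0.41

By Cohen's convention (0.2 small / 0.5 medium / 0.8 large): small effect.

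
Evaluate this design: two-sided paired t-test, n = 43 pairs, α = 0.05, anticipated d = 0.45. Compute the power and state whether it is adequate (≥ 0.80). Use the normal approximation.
Power ≈ 0.84; the study is adequately powered (power ≥ 0.80)

Power calculation (paired t-test, normal approximation):
z_β = d · √n - z_{α/2}
z_β = 0.45 · √43 - 1.960
z_β = 0.45 · 6.557 - 1.960
z_β = 0.991

Power = Φ(z_β) = Φ(0.991) ≈ 0.839

Effect size d = 0.45 is small by Cohen's convention (0.2/0.5/0.8).

Threshold: power ≥ 0.80 is conventionally adequate.
Power ≈ 0.84 → the study is adequately powered (power ≥ 0.80).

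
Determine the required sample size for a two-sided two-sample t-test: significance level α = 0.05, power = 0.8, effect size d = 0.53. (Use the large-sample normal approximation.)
n = 56 per group

Sample size formula (two-sample t-test, normal approximation):
n = 2 · ((z_{α/2} + z_β) / d)²

z_{α/2} = 1.960 (for α = 0.05, two-sided)
z_β = 0.842 (for power = 0.8)
d = 0.53

n = 2 · ((1.960 + 0.842) / 0.53)²
n = 2 · (5.287)²
n ≈ 55.90
Round up to the next whole number: n = 56 per group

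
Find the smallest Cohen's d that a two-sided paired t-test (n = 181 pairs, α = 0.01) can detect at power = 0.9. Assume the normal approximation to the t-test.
d ≈ 0.29

Minimum detectable effect (paired t-test, normal approximation):
d = (z_{α/2} + z_β) / √n
d = (2.576 + 1.282) / √181
d = 3.857 / 13.454
d ≈ 0.29

By Cohen's convention (0.2 small / 0.5 medium / 0.8 large): small effect.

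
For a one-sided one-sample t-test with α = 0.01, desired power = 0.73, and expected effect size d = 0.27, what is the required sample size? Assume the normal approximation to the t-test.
n = 119

Sample size formula (one-sample t-test, normal approximation):
n = ((z_α + z_β) / d)²

z_α = 2.326 (for α = 0.01, one-sided)
z_β = 0.613 (for power = 0.73)
d = 0.27

n = ((2.326 + 0.613) / 0.27)²
n = (10.885)²
n ≈ 118.48
Round up to the next whole number: n = 119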